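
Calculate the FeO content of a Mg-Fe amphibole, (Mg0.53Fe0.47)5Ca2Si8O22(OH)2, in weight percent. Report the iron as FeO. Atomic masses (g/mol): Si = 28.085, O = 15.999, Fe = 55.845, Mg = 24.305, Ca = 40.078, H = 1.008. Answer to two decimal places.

19.05 wt%

Formula mass = 886.472 g/mol.
2.35 Fe → 2.3500 mol FeO per formula unit; M(FeO) = 71.844, so FeO mass = 168.833 g.
168.833/886.472 × 100 = 19.05 wt%.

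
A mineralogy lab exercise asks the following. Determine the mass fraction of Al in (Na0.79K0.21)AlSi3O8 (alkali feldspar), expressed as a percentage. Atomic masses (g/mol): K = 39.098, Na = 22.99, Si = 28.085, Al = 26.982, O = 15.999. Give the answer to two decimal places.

10.16 wt%

M((Na0.79K0.21)AlSi3O8) = 265.602 g/mol.
Al contributes 1 × 26.982 = 26.982 g per mole.
26.982/265.602 = 0.1016 → 10.16%.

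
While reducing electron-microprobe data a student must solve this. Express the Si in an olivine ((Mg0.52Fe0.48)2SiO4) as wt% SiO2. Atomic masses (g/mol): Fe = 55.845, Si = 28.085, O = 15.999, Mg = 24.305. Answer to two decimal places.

Formula mass = 170.969 g/mol.
1 Si → 1.0000 mol SiO2 per formula unit; M(SiO2) = 60.083, so SiO2 mass = 60.083 g.
60.083/170.969 × 100 = 35.14 wt%.

35.14 wt%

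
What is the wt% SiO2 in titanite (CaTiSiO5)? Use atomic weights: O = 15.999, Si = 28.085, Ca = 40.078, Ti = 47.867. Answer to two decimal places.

30.65 wt%

Molar mass of CaTiSiO5 = 1*40.078 + 1*47.867 + 1*28.085 + 5*15.999 = 196.025 g/mol.
Each formula unit contains 1 Si, equivalent to 1/1 = 1.0000 mol SiO2.
M(SiO2) = 1×28.085 + 2×15.999 = 60.083 g/mol.
Mass of SiO2 per formula unit = 1.0000 × 60.083 = 60.083 g.
SiO2 wt% = 60.083 / 196.025 × 100 = 30.65%.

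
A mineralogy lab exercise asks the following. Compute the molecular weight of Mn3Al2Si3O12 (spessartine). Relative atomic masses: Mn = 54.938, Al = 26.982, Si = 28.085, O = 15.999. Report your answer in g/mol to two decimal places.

495.02 g/mol

M = 3*54.938 + 2*26.982 + 3*28.085 + 12*15.999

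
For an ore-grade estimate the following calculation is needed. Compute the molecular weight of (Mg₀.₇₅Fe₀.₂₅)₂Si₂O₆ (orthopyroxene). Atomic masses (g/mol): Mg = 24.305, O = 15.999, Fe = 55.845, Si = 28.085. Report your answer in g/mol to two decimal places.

216.54 g/mol

M = 1.50*24.305 + 0.50*55.845 + 2*28.085 + 6*15.999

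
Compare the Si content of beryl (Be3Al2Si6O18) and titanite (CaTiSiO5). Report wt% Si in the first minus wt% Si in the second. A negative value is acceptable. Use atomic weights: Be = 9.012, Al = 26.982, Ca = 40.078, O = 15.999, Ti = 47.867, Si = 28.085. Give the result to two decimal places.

M(Be3Al2Si6O18) = 537.492 g/mol, so wt% Si = 168.510/537.492 × 100 = 31.35%.
M(CaTiSiO5) = 196.025 g/mol, so wt% Si = 28.085/196.025 × 100 = 14.33%.
31.35 − 14.33 = 17.02 pp.

17.02 percentage points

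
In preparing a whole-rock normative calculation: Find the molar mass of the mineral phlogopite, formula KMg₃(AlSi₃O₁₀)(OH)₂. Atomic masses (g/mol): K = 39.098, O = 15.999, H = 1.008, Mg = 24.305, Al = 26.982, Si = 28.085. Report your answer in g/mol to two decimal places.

417.25 g/mol

The formula mass is the sum 1·39.098 + 3·24.305 + 1·26.982 + 3·28.085 + 12·15.999 + 2·1.008.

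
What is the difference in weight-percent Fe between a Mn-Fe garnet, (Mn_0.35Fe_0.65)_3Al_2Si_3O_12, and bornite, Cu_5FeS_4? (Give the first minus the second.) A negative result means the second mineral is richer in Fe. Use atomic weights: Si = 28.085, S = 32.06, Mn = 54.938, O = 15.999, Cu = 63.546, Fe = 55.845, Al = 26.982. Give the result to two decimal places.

M((Mn_0.35Fe_0.65)_3Al_2Si_3O_12) = 496.790 g/mol, so wt% Fe = 108.898/496.790 × 100 = 21.92%.
M(Cu_5FeS_4) = 501.815 g/mol, so wt% Fe = 55.845/501.815 × 100 = 11.13%.
21.92 − 11.13 = 10.79 pp.

10.79 percentage points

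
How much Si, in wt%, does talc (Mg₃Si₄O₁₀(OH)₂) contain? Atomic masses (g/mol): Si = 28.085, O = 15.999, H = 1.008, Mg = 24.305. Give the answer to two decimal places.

29.62 wt%

Formula mass = 3×24.305 + 4×28.085 + 12×15.999 + 2×1.008 = 379.259 g/mol, of which 112.340 g is Si.
So Si makes up 112.340/379.259 = 0.2962 of the mass, i.e. 29.62%.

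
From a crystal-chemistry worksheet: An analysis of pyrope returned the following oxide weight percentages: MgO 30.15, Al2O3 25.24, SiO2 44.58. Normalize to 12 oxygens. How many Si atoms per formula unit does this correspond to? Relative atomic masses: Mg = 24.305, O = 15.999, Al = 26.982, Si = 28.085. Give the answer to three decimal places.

MgO (M=40.304): mol = 0.74806; Mg = 0.74806, O = 0.74806.
Al2O3 (M=101.961): mol = 0.24755; Al = 0.49510, O = 0.74265.
SiO2 (M=60.083): mol = 0.74197; Si = 0.74197, O = 1.48394.
ΣO = 2.97465; factor = 12/ΣO = 4.03409.
Si apfu = 0.74197 × 4.03409 = 2.993.

2.993 Si apfu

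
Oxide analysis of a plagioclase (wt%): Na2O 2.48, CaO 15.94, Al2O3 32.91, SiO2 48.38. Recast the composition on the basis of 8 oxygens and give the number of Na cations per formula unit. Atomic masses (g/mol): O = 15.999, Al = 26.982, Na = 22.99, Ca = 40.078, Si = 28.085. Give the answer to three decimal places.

Na2O: 2.48/61.979 = 0.04001 mol → 0.08002 mol Na, 0.04001 mol O.
CaO: 15.94/56.077 = 0.28425 mol → 0.28425 mol Ca, 0.28425 mol O.
Al2O3: 32.91/101.961 = 0.32277 mol → 0.64554 mol Al, 0.96831 mol O.
SiO2: 48.38/60.083 = 0.80522 mol → 0.80522 mol Si, 1.61044 mol O.
Total oxygen = 2.90301 mol. Normalization factor = 8/2.90301 = 2.75576.
Na per 8 O = 0.08002 × 2.75576 = 0.221.

0.221 Na apfu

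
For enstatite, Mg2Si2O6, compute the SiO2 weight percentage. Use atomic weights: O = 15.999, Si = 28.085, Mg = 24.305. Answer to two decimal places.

59.85 wt%

Formula mass = 200.774 g/mol.
2 Si → 2.0000 mol SiO2 per formula unit; M(SiO2) = 60.083, so SiO2 mass = 120.166 g.
120.166/200.774 × 100 = 59.85 wt%.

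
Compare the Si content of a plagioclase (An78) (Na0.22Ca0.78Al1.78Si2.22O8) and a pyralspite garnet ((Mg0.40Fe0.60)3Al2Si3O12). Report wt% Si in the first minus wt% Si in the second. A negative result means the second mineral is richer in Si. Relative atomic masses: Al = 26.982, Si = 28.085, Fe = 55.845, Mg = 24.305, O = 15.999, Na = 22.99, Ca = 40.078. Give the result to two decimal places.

First mineral: 62.349 g Si in 274.687 g formula = 22.70 wt% Si.
Second mineral: 84.255 g Si in 459.894 g formula = 18.32 wt% Si.
22.70% − 18.32% gives a difference of 4.38 percentage points.

4.38 percentage points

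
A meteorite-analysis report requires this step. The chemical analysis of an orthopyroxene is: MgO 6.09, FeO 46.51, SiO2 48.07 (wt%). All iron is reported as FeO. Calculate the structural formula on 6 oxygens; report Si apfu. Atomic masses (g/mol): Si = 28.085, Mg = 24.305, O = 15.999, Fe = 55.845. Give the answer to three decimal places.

MgO (M=40.304): mol = 0.15110; Mg = 0.15110, O = 0.15110.
FeO (M=71.844): mol = 0.64737; Fe = 0.64737, O = 0.64737.
SiO2 (M=60.083): mol = 0.80006; Si = 0.80006, O = 1.60012.
ΣO = 2.39859; factor = 6/ΣO = 2.50147.
Si apfu = 0.80006 × 2.50147 = 2.001.

2.001 Si apfu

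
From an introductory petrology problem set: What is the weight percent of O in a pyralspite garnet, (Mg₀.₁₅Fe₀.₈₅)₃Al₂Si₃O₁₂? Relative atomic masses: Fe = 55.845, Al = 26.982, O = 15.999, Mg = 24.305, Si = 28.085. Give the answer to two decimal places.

39.70 wt%

Molar mass of (Mg₀.₁₅Fe₀.₈₅)₃Al₂Si₃O₁₂: 0.45*24.305 + 2.55*55.845 + 2*26.982 + 3*28.085 + 12*15.999 = 483.549 g/mol.
Mass of O per formula unit: 12 × 15.999 = 191.988 g.
Weight fraction O = 191.988 / 483.549 = 0.3970.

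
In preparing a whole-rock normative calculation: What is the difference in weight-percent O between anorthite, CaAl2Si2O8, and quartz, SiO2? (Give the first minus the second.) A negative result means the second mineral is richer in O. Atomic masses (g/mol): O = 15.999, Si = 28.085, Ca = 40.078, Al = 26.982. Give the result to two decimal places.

-7.25 percentage points

First mineral: 127.992 g O in 278.204 g formula = 46.01 wt% O.
Second mineral: 31.998 g O in 60.083 g formula = 53.26 wt% O.
46.01% − 53.26% gives a difference of -7.25 percentage points.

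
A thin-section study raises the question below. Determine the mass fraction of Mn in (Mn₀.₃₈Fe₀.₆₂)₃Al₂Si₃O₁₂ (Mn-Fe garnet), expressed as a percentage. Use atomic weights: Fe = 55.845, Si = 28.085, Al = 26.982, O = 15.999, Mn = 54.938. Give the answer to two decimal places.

12.61 weight percent

Molar mass of (Mn₀.₃₈Fe₀.₆₂)₃Al₂Si₃O₁₂: 1.14*54.938 + 1.86*55.845 + 2*26.982 + 3*28.085 + 12*15.999 = 496.708 g/mol.
Mass of Mn per formula unit: 1.14 × 54.938 = 62.629 g.
Weight fraction Mn = 62.629 / 496.708 = 0.1261.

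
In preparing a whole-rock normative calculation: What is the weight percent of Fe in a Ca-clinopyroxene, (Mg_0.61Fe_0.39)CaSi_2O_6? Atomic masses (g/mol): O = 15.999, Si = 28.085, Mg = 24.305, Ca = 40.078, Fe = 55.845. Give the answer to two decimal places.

M((Mg_0.61Fe_0.39)CaSi_2O_6) = 228.848 g/mol.
Fe contributes 0.39 × 55.845 = 21.780 g per mole.
21.780/228.848 = 0.0952 → 9.52%.

9.52 wt%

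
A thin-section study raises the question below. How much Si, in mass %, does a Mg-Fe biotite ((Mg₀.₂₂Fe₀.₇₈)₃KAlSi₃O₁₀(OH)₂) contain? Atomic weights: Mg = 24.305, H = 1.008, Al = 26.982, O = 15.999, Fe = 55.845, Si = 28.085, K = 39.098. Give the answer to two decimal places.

M((Mg₀.₂₂Fe₀.₇₈)₃KAlSi₃O₁₀(OH)₂) = 491.058 g/mol.
Si contributes 3 × 28.085 = 84.255 g per mole.
84.255/491.058 = 0.1716 → 17.16%.

17.16 mass %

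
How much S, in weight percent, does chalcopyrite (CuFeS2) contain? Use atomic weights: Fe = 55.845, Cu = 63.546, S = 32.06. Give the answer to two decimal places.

Molar mass of CuFeS2: 1×63.546 + 1×55.845 + 2×32.06 = 183.511 g/mol.
Mass of S per formula unit: 2 × 32.06 = 64.120 g.
Weight fraction S = 64.120 / 183.511 = 0.3494.

34.94 weight percent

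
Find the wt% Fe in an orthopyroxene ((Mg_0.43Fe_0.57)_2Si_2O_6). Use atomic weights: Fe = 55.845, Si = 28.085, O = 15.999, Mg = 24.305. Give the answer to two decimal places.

26.89 wt%

Formula mass = 0.86·24.305 + 1.14·55.845 + 2·28.085 + 6·15.999 = 236.730 g/mol, of which 63.663 g is Fe.
So Fe makes up 63.663/236.730 = 0.2689 of the mass, i.e. 26.89%.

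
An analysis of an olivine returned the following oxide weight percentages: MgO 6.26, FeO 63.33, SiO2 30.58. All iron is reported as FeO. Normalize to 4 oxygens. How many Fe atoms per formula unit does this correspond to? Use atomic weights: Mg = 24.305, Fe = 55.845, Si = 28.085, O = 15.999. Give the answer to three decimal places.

6.26 wt% MgO ÷ 40.304 g/mol = 0.15532 mol, giving 0.15532 Mg and 0.15532 O.
63.33 wt% FeO ÷ 71.844 g/mol = 0.88149 mol, giving 0.88149 Fe and 0.88149 O.
30.58 wt% SiO2 ÷ 60.083 g/mol = 0.50896 mol, giving 0.50896 Si and 1.01792 O.
Oxygen sums to 2.05473; scaling by 4/2.05473 = 1.94673 puts the formula on 4 O.
Fe: 0.88149 × 1.94673 = 1.716 atoms per formula unit.

1.716 Fe apfu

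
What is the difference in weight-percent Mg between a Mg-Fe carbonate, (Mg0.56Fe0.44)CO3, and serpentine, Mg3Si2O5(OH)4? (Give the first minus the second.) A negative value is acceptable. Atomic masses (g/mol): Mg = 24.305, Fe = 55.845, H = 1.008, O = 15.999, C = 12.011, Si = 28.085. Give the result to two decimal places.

-12.45 percentage points

First mineral: 13.611 g Mg in 98.191 g formula = 13.86 wt% Mg.
Second mineral: 72.915 g Mg in 277.108 g formula = 26.31 wt% Mg.
13.86% − 26.31% gives a difference of -12.45 percentage points.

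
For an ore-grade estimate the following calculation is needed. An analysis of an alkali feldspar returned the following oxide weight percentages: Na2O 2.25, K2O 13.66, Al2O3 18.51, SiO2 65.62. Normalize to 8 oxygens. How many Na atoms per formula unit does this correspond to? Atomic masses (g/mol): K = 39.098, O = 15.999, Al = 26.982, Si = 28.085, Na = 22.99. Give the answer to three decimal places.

0.200 Na apfu

Na2O (M=61.979): mol = 0.03630; Na = 0.07260, O = 0.03630.
K2O (M=94.195): mol = 0.14502; K = 0.29004, O = 0.14502.
Al2O3 (M=101.961): mol = 0.18154; Al = 0.36308, O = 0.54462.
SiO2 (M=60.083): mol = 1.09216; Si = 1.09216, O = 2.18432.
ΣO = 2.91026; factor = 8/ΣO = 2.74890.
Na apfu = 0.07260 × 2.74890 = 0.200.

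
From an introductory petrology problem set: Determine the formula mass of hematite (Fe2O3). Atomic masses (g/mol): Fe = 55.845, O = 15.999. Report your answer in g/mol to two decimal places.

M = 2*55.845 + 3*15.999

159.69 g/mol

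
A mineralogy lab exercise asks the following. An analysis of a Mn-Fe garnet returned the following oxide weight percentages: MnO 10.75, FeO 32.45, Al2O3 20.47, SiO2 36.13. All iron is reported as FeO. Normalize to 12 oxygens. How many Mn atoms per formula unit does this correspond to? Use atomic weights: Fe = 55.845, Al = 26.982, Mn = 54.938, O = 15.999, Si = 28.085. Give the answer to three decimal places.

MnO (M=70.937): mol = 0.15154; Mn = 0.15154, O = 0.15154.
FeO (M=71.844): mol = 0.45167; Fe = 0.45167, O = 0.45167.
Al2O3 (M=101.961): mol = 0.20076; Al = 0.40152, O = 0.60228.
SiO2 (M=60.083): mol = 0.60133; Si = 0.60133, O = 1.20266.
ΣO = 2.40815; factor = 12/ΣO = 4.98308.
Mn apfu = 0.15154 × 4.98308 = 0.755.

0.755 Mn apfu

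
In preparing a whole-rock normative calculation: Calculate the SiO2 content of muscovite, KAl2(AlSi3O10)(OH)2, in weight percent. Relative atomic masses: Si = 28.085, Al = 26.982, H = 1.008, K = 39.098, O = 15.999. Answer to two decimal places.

45.25 wt%

Formula mass = 398.303 g/mol.
3 Si → 3.0000 mol SiO2 per formula unit; M(SiO2) = 60.083, so SiO2 mass = 180.249 g.
180.249/398.303 × 100 = 45.25 wt%.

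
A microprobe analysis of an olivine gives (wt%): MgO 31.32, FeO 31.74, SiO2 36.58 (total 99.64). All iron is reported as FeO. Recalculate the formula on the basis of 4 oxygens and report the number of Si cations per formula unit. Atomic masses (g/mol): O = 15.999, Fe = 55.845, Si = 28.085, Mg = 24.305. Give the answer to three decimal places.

31.32 wt% MgO ÷ 40.304 g/mol = 0.77709 mol, giving 0.77709 Mg and 0.77709 O.
31.74 wt% FeO ÷ 71.844 g/mol = 0.44179 mol, giving 0.44179 Fe and 0.44179 O.
36.58 wt% SiO2 ÷ 60.083 g/mol = 0.60882 mol, giving 0.60882 Si and 1.21764 O.
Oxygen sums to 2.43652; scaling by 4/2.43652 = 1.64169 puts the formula on 4 O.
Si: 0.60882 × 1.64169 = 0.999 atoms per formula unit.

0.999 Si apfu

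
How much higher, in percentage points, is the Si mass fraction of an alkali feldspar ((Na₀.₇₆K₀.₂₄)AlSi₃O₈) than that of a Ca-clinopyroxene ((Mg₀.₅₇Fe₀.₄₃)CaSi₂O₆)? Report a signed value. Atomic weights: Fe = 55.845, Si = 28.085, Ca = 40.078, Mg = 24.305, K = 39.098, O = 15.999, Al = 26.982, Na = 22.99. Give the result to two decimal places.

7.25 percentage points

Si in (Na₀.₇₆K₀.₂₄)AlSi₃O₈: molar mass 266.085 g/mol; 3×28.085 = 84.255 g → 31.66 wt%.
Si in (Mg₀.₅₇Fe₀.₄₃)CaSi₂O₆: molar mass 230.109 g/mol; 2×28.085 = 56.170 g → 24.41 wt%.
Difference = 31.66 − 24.41 = 7.25 percentage points.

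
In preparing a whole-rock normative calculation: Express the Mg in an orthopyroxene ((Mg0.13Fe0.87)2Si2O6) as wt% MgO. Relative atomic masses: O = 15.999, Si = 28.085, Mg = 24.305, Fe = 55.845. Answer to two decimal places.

M((Mg0.13Fe0.87)2Si2O6) = 255.654 g/mol; M(MgO) = 40.304 g/mol.
Moles MgO per formula unit = 0.26 Mg ÷ 1 = 0.2600.
MgO fraction = (0.2600 × 40.304) / 255.654 = 10.479/255.654 = 0.0410.

4.10 wt%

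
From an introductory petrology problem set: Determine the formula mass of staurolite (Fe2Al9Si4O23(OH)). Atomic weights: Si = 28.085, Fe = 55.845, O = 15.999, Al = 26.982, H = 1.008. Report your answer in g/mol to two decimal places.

851.85 g/mol

The formula mass is the sum 2·55.845 + 9·26.982 + 4·28.085 + 24·15.999 + 1·1.008.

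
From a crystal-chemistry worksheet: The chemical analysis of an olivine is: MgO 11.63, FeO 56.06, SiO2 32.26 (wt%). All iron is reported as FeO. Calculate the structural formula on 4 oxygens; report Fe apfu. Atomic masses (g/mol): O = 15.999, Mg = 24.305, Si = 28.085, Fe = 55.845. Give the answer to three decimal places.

MgO: 11.63/40.304 = 0.28856 mol → 0.28856 mol Mg, 0.28856 mol O.
FeO: 56.06/71.844 = 0.78030 mol → 0.78030 mol Fe, 0.78030 mol O.
SiO2: 32.26/60.083 = 0.53692 mol → 0.53692 mol Si, 1.07384 mol O.
Total oxygen = 2.14270 mol. Normalization factor = 4/2.14270 = 1.86680.
Fe per 4 O = 0.78030 × 1.86680 = 1.457.

1.457 Fe apfu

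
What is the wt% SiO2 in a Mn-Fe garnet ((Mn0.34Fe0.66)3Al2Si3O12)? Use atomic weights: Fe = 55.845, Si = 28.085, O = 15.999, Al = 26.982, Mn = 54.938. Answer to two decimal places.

36.28 wt%

Formula mass = 496.817 g/mol.
3 Si → 3.0000 mol SiO2 per formula unit; M(SiO2) = 60.083, so SiO2 mass = 180.249 g.
180.249/496.817 × 100 = 36.28 wt%.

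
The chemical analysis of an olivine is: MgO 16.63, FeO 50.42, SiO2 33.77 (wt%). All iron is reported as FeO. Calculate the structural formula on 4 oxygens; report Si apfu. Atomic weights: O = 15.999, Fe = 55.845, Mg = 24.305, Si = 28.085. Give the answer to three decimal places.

MgO: 16.63/40.304 = 0.41261 mol → 0.41261 mol Mg, 0.41261 mol O.
FeO: 50.42/71.844 = 0.70180 mol → 0.70180 mol Fe, 0.70180 mol O.
SiO2: 33.77/60.083 = 0.56206 mol → 0.56206 mol Si, 1.12412 mol O.
Total oxygen = 2.23853 mol. Normalization factor = 4/2.23853 = 1.78689.
Si per 4 O = 0.56206 × 1.78689 = 1.004.

1.004 Si apfu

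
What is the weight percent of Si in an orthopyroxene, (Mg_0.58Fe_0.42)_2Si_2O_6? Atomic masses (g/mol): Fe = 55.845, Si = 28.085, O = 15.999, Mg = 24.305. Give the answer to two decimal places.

24.72 mass %

Molar mass of (Mg_0.58Fe_0.42)_2Si_2O_6: 1.16×24.305 + 0.84×55.845 + 2×28.085 + 6×15.999 = 227.268 g/mol.
Mass of Si per formula unit: 2 × 28.085 = 56.170 g.
Weight fraction Si = 56.170 / 227.268 = 0.2472.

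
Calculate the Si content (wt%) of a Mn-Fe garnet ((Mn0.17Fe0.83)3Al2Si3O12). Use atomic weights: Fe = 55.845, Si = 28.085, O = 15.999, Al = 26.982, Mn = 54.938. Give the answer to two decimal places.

16.94 wt%

Molar mass of (Mn0.17Fe0.83)3Al2Si3O12: 0.51×54.938 + 2.49×55.845 + 2×26.982 + 3×28.085 + 12×15.999 = 497.279 g/mol.
Mass of Si per formula unit: 3 × 28.085 = 84.255 g.
Weight fraction Si = 84.255 / 497.279 = 0.1694.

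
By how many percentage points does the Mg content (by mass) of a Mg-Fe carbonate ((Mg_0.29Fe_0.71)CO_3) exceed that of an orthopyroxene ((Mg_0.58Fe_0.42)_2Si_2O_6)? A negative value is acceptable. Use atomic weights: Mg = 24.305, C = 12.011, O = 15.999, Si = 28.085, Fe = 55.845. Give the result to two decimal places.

-5.80 percentage points

First mineral: 7.048 g Mg in 106.706 g formula = 6.61 wt% Mg.
Second mineral: 28.194 g Mg in 227.268 g formula = 12.41 wt% Mg.
6.61% − 12.41% gives a difference of -5.80 percentage points.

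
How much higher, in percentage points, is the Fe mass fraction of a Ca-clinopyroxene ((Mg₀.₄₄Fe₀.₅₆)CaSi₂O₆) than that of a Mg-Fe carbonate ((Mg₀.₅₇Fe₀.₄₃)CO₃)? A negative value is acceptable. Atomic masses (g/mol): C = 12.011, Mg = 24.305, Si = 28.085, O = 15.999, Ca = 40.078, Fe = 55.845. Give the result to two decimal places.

-11.18 percentage points

Fe in (Mg₀.₄₄Fe₀.₅₆)CaSi₂O₆: molar mass 234.209 g/mol; 0.56×55.845 = 31.273 g → 13.35 wt%.
Fe in (Mg₀.₅₇Fe₀.₄₃)CO₃: molar mass 97.875 g/mol; 0.43×55.845 = 24.013 g → 24.53 wt%.
Difference = 13.35 − 24.53 = -11.18 percentage points.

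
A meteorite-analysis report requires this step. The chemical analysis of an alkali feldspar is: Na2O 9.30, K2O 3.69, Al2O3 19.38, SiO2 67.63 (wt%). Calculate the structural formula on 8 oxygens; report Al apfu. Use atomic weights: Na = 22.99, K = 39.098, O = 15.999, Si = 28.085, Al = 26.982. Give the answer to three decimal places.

1.010 Al apfu

9.30 wt% Na2O ÷ 61.979 g/mol = 0.15005 mol, giving 0.30010 Na and 0.15005 O.
3.69 wt% K2O ÷ 94.195 g/mol = 0.03917 mol, giving 0.07834 K and 0.03917 O.
19.38 wt% Al2O3 ÷ 101.961 g/mol = 0.19007 mol, giving 0.38014 Al and 0.57021 O.
67.63 wt% SiO2 ÷ 60.083 g/mol = 1.12561 mol, giving 1.12561 Si and 2.25122 O.
Oxygen sums to 3.01065; scaling by 8/3.01065 = 2.65723 puts the formula on 8 O.
Al: 0.38014 × 2.65723 = 1.010 atoms per formula unit.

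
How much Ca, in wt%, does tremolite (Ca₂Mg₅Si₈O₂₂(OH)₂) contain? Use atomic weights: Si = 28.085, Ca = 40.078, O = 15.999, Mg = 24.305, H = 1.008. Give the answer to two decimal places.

Molar mass of Ca₂Mg₅Si₈O₂₂(OH)₂: 2*40.078 + 5*24.305 + 8*28.085 + 24*15.999 + 2*1.008 = 812.353 g/mol.
Mass of Ca per formula unit: 2 × 40.078 = 80.156 g.
Weight fraction Ca = 80.156 / 812.353 = 0.0987.

9.87 wt%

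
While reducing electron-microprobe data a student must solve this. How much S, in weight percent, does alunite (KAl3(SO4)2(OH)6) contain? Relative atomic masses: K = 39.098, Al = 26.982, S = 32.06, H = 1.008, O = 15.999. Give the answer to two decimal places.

Molar mass of KAl3(SO4)2(OH)6: 1×39.098 + 3×26.982 + 2×32.06 + 14×15.999 + 6×1.008 = 414.198 g/mol.
Mass of S per formula unit: 2 × 32.06 = 64.120 g.
Weight fraction S = 64.120 / 414.198 = 0.1548.

15.48 weight percent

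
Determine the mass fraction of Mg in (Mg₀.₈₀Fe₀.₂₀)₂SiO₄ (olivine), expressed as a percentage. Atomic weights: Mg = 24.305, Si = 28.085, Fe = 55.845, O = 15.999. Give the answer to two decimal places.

Formula mass = 1.60*24.305 + 0.40*55.845 + 1*28.085 + 4*15.999 = 153.307 g/mol, of which 38.888 g is Mg.
So Mg makes up 38.888/153.307 = 0.2537 of the mass, i.e. 25.37%.

25.37 weight percent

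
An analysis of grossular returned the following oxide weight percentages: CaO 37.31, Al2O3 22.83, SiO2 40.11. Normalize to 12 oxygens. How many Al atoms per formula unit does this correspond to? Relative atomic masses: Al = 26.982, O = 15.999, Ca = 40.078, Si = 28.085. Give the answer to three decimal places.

2.011 Al apfu

CaO: 37.31/56.077 = 0.66534 mol → 0.66534 mol Ca, 0.66534 mol O.
Al2O3: 22.83/101.961 = 0.22391 mol → 0.44782 mol Al, 0.67173 mol O.
SiO2: 40.11/60.083 = 0.66758 mol → 0.66758 mol Si, 1.33516 mol O.
Total oxygen = 2.67223 mol. Normalization factor = 12/2.67223 = 4.49063.
Al per 12 O = 0.44782 × 4.49063 = 2.011.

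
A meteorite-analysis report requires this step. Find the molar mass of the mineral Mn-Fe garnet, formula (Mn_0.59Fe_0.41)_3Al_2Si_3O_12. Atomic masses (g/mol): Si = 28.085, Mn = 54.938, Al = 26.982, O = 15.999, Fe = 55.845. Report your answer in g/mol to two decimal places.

496.14 g/mol

M = 1.77(54.938) + 1.23(55.845) + 2(26.982) + 3(28.085) + 12(15.999)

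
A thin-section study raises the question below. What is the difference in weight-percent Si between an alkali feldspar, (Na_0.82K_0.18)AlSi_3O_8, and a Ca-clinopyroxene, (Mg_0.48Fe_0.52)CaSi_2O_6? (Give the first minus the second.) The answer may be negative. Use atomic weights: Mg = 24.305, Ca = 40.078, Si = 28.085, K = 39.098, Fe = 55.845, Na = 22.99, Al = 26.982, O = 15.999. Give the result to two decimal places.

7.67 percentage points

Si in (Na_0.82K_0.18)AlSi_3O_8: molar mass 265.118 g/mol; 3×28.085 = 84.255 g → 31.78 wt%.
Si in (Mg_0.48Fe_0.52)CaSi_2O_6: molar mass 232.948 g/mol; 2×28.085 = 56.170 g → 24.11 wt%.
Difference = 31.78 − 24.11 = 7.67 percentage points.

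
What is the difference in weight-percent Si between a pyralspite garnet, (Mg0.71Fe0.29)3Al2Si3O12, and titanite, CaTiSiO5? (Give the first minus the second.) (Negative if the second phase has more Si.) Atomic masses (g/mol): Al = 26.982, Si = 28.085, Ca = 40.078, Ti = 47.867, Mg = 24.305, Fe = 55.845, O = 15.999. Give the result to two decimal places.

5.24 percentage points

Si in (Mg0.71Fe0.29)3Al2Si3O12: molar mass 430.562 g/mol; 3×28.085 = 84.255 g → 19.57 wt%.
Si in CaTiSiO5: molar mass 196.025 g/mol; 1×28.085 = 28.085 g → 14.33 wt%.
Difference = 19.57 − 14.33 = 5.24 percentage points.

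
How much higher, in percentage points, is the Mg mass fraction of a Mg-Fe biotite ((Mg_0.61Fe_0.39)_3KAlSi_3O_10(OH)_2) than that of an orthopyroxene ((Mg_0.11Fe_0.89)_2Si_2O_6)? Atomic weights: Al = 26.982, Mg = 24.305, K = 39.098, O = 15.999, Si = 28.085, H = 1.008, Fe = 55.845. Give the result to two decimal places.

7.71 percentage points

First mineral: 44.478 g Mg in 454.156 g formula = 9.79 wt% Mg.
Second mineral: 5.347 g Mg in 256.915 g formula = 2.08 wt% Mg.
9.79% − 2.08% gives a difference of 7.71 percentage points.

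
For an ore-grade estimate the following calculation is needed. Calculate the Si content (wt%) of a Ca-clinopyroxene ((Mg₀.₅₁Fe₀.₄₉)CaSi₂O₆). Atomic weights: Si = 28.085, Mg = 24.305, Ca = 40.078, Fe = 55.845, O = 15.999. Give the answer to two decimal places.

Molar mass of (Mg₀.₅₁Fe₀.₄₉)CaSi₂O₆: 0.51*24.305 + 0.49*55.845 + 1*40.078 + 2*28.085 + 6*15.999 = 232.002 g/mol.
Mass of Si per formula unit: 2 × 28.085 = 56.170 g.
Weight fraction Si = 56.170 / 232.002 = 0.2421.

24.21 wt%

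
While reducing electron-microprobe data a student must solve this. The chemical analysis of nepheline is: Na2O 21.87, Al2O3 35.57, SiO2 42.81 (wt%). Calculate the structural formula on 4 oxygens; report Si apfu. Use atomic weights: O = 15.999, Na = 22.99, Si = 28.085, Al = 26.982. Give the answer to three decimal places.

1.009 Si apfu

Na2O (M=61.979): mol = 0.35286; Na = 0.70572, O = 0.35286.
Al2O3 (M=101.961): mol = 0.34886; Al = 0.69772, O = 1.04658.
SiO2 (M=60.083): mol = 0.71251; Si = 0.71251, O = 1.42502.
ΣO = 2.82446; factor = 4/ΣO = 1.41620.
Si apfu = 0.71251 × 1.41620 = 1.009.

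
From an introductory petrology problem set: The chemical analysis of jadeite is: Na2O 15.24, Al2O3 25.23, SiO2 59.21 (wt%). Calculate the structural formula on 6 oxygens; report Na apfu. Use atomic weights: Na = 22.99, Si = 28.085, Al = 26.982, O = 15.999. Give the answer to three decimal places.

0.997 Na apfu

Na2O: 15.24/61.979 = 0.24589 mol → 0.49178 mol Na, 0.24589 mol O.
Al2O3: 25.23/101.961 = 0.24745 mol → 0.49490 mol Al, 0.74235 mol O.
SiO2: 59.21/60.083 = 0.98547 mol → 0.98547 mol Si, 1.97094 mol O.
Total oxygen = 2.95918 mol. Normalization factor = 6/2.95918 = 2.02759.
Na per 6 O = 0.49178 × 2.02759 = 0.997.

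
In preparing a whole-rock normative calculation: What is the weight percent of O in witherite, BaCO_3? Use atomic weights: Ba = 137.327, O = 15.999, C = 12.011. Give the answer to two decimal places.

Molar mass of BaCO_3: 1*137.327 + 1*12.011 + 3*15.999 = 197.335 g/mol.
Mass of O per formula unit: 3 × 15.999 = 47.997 g.
Weight fraction O = 47.997 / 197.335 = 0.2432.

24.32 wt%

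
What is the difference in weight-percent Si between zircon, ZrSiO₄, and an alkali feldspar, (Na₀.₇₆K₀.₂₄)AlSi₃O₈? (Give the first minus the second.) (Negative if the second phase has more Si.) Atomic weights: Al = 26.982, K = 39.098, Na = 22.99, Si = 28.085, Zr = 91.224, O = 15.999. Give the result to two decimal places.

-16.34 percentage points

M(ZrSiO₄) = 183.305 g/mol, so wt% Si = 28.085/183.305 × 100 = 15.32%.
M((Na₀.₇₆K₀.₂₄)AlSi₃O₈) = 266.085 g/mol, so wt% Si = 84.255/266.085 × 100 = 31.66%.
15.32 − 31.66 = -16.34 pp.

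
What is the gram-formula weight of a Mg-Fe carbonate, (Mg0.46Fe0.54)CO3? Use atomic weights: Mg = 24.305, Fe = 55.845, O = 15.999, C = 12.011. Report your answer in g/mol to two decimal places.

M = 0.46×24.305 + 0.54×55.845 + 1×12.011 + 3×15.999

101.34 g/mol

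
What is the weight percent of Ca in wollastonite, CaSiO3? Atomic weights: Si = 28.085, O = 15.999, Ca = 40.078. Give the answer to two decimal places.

34.50 mass %

M(CaSiO3) = 116.160 g/mol.
Ca contributes 1 × 40.078 = 40.078 g per mole.
40.078/116.160 = 0.3450 → 34.50%.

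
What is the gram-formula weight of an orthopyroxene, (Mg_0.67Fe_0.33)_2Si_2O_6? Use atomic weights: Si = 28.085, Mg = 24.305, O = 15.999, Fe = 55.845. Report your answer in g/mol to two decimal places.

221.59 g/mol

Mg: 1.34 × 24.305 = 32.5687
Fe: 0.66 × 55.845 = 36.8577
Si: 2 × 28.085 = 56.1700
O: 6 × 15.999 = 95.9940
Summing the contributions gives the formula mass.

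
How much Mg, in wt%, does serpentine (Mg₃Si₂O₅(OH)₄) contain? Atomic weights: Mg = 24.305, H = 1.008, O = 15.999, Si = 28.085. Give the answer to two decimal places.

Molar mass of Mg₃Si₂O₅(OH)₄: 3*24.305 + 2*28.085 + 9*15.999 + 4*1.008 = 277.108 g/mol.
Mass of Mg per formula unit: 3 × 24.305 = 72.915 g.
Weight fraction Mg = 72.915 / 277.108 = 0.2631.

26.31 wt%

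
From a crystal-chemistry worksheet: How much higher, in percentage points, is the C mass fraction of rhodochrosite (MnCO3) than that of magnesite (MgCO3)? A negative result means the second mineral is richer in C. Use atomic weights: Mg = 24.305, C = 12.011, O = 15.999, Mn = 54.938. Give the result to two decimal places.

First mineral: 12.011 g C in 114.946 g formula = 10.45 wt% C.
Second mineral: 12.011 g C in 84.313 g formula = 14.25 wt% C.
10.45% − 14.25% gives a difference of -3.80 percentage points.

-3.80 percentage points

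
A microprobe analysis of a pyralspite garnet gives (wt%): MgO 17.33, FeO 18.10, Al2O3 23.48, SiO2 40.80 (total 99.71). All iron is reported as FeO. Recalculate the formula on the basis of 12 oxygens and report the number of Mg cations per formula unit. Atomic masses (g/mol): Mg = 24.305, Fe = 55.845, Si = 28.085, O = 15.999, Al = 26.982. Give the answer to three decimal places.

17.33 wt% MgO ÷ 40.304 g/mol = 0.42998 mol, giving 0.42998 Mg and 0.42998 O.
18.10 wt% FeO ÷ 71.844 g/mol = 0.25193 mol, giving 0.25193 Fe and 0.25193 O.
23.48 wt% Al2O3 ÷ 101.961 g/mol = 0.23028 mol, giving 0.46056 Al and 0.69084 O.
40.80 wt% SiO2 ÷ 60.083 g/mol = 0.67906 mol, giving 0.67906 Si and 1.35812 O.
Oxygen sums to 2.73087; scaling by 12/2.73087 = 4.39420 puts the formula on 12 O.
Mg: 0.42998 × 4.39420 = 1.889 atoms per formula unit.

1.889 Mg apfu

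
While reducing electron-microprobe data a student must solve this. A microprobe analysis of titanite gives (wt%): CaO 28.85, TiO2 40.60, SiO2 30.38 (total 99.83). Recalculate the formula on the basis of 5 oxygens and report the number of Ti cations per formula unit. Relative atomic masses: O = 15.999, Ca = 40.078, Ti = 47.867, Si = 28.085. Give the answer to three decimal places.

28.85 wt% CaO ÷ 56.077 g/mol = 0.51447 mol, giving 0.51447 Ca and 0.51447 O.
40.60 wt% TiO2 ÷ 79.865 g/mol = 0.50836 mol, giving 0.50836 Ti and 1.01672 O.
30.38 wt% SiO2 ÷ 60.083 g/mol = 0.50563 mol, giving 0.50563 Si and 1.01126 O.
Oxygen sums to 2.54245; scaling by 5/2.54245 = 1.96661 puts the formula on 5 O.
Ti: 0.50836 × 1.96661 = 1.000 atoms per formula unit.

1.000 Ti apfu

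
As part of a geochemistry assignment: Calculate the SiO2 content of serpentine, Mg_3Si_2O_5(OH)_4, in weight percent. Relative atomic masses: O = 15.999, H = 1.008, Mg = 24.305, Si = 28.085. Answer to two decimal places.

43.36 wt%

Formula mass = 277.108 g/mol.
2 Si → 2.0000 mol SiO2 per formula unit; M(SiO2) = 60.083, so SiO2 mass = 120.166 g.
120.166/277.108 × 100 = 43.36 wt%.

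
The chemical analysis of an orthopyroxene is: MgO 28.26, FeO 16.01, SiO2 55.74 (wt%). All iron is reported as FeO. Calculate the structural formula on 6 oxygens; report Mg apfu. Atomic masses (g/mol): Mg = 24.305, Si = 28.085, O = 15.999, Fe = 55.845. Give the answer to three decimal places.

MgO: 28.26/40.304 = 0.70117 mol → 0.70117 mol Mg, 0.70117 mol O.
FeO: 16.01/71.844 = 0.22284 mol → 0.22284 mol Fe, 0.22284 mol O.
SiO2: 55.74/60.083 = 0.92772 mol → 0.92772 mol Si, 1.85544 mol O.
Total oxygen = 2.77945 mol. Normalization factor = 6/2.77945 = 2.15870.
Mg per 6 O = 0.70117 × 2.15870 = 1.514.

1.514 Mg apfu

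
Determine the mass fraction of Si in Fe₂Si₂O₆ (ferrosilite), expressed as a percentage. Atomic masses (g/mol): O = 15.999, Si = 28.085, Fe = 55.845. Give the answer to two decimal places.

21.29 wt%

M(Fe₂Si₂O₆) = 263.854 g/mol.
Si contributes 2 × 28.085 = 56.170 g per mole.
56.170/263.854 = 0.2129 → 21.29%.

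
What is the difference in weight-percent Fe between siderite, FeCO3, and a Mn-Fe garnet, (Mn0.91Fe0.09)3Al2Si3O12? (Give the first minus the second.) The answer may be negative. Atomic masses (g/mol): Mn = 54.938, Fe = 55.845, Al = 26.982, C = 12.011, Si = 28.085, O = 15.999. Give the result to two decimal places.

First mineral: 55.845 g Fe in 115.853 g formula = 48.20 wt% Fe.
Second mineral: 15.078 g Fe in 495.266 g formula = 3.04 wt% Fe.
48.20% − 3.04% gives a difference of 45.16 percentage points.

45.16 percentage points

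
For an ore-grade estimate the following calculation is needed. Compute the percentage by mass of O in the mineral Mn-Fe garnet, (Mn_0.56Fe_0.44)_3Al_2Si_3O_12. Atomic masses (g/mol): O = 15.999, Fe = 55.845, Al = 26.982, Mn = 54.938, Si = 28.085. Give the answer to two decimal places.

38.69 mass %

Molar mass of (Mn_0.56Fe_0.44)_3Al_2Si_3O_12: 1.68*54.938 + 1.32*55.845 + 2*26.982 + 3*28.085 + 12*15.999 = 496.218 g/mol.
Mass of O per formula unit: 12 × 15.999 = 191.988 g.
Weight fraction O = 191.988 / 496.218 = 0.3869.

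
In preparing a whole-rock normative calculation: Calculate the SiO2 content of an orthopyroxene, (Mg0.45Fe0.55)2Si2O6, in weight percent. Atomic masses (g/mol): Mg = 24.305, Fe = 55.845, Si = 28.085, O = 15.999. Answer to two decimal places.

Molar mass of (Mg0.45Fe0.55)2Si2O6 = 0.90×24.305 + 1.10×55.845 + 2×28.085 + 6×15.999 = 235.468 g/mol.
Each formula unit contains 2 Si, equivalent to 2/1 = 2.0000 mol SiO2.
M(SiO2) = 1×28.085 + 2×15.999 = 60.083 g/mol.
Mass of SiO2 per formula unit = 2.0000 × 60.083 = 120.166 g.
SiO2 wt% = 120.166 / 235.468 × 100 = 51.03%.

51.03 wt%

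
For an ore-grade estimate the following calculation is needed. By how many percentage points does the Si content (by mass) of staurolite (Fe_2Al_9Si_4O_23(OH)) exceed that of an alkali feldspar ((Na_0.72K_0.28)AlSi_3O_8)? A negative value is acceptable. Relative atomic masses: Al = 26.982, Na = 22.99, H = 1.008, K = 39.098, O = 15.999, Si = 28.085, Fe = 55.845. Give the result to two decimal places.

-18.40 percentage points

Si in Fe_2Al_9Si_4O_23(OH): molar mass 851.852 g/mol; 4×28.085 = 112.340 g → 13.19 wt%.
Si in (Na_0.72K_0.28)AlSi_3O_8: molar mass 266.729 g/mol; 3×28.085 = 84.255 g → 31.59 wt%.
Difference = 13.19 − 31.59 = -18.40 percentage points.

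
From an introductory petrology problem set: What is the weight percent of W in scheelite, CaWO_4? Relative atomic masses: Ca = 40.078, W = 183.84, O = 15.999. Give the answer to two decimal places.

Formula mass = 1×40.078 + 1×183.84 + 4×15.999 = 287.914 g/mol, of which 183.840 g is W.
So W makes up 183.840/287.914 = 0.6385 of the mass, i.e. 63.85%.

63.85 mass %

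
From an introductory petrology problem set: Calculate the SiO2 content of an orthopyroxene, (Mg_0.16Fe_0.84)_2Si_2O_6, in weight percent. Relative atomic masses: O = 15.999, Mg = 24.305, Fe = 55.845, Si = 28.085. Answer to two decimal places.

Formula mass = 253.761 g/mol.
2 Si → 2.0000 mol SiO2 per formula unit; M(SiO2) = 60.083, so SiO2 mass = 120.166 g.
120.166/253.761 × 100 = 47.35 wt%.

47.35 wt%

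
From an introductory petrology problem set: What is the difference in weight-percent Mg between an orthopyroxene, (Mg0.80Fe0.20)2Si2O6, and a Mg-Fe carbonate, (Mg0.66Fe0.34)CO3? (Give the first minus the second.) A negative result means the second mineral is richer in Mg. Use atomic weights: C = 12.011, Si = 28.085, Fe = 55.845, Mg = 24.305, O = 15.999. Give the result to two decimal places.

1.34 percentage points

Mg in (Mg0.80Fe0.20)2Si2O6: molar mass 213.390 g/mol; 1.60×24.305 = 38.888 g → 18.22 wt%.
Mg in (Mg0.66Fe0.34)CO3: molar mass 95.037 g/mol; 0.66×24.305 = 16.041 g → 16.88 wt%.
Difference = 18.22 − 16.88 = 1.34 percentage points.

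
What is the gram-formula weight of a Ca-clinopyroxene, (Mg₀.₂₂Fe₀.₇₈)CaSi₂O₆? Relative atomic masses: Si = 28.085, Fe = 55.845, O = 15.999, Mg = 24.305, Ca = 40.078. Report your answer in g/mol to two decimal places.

The formula mass is the sum 0.22×24.305 + 0.78×55.845 + 1×40.078 + 2×28.085 + 6×15.999.

241.15 g/mol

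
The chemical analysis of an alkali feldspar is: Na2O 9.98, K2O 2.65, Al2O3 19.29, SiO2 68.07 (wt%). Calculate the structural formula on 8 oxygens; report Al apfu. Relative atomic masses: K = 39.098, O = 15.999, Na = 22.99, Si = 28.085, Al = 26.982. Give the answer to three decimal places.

1.001 Al apfu

Na2O (M=61.979): mol = 0.16102; Na = 0.32204, O = 0.16102.
K2O (M=94.195): mol = 0.02813; K = 0.05626, O = 0.02813.
Al2O3 (M=101.961): mol = 0.18919; Al = 0.37838, O = 0.56757.
SiO2 (M=60.083): mol = 1.13293; Si = 1.13293, O = 2.26586.
ΣO = 3.02258; factor = 8/ΣO = 2.64675.
Al apfu = 0.37838 × 2.64675 = 1.001.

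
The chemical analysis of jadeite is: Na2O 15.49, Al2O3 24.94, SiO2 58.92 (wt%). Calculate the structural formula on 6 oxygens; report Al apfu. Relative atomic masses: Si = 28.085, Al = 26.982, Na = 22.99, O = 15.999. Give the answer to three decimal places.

0.997 Al apfu

Na2O (M=61.979): mol = 0.24992; Na = 0.49984, O = 0.24992.
Al2O3 (M=101.961): mol = 0.24460; Al = 0.48920, O = 0.73380.
SiO2 (M=60.083): mol = 0.98064; Si = 0.98064, O = 1.96128.
ΣO = 2.94500; factor = 6/ΣO = 2.03735.
Al apfu = 0.48920 × 2.03735 = 0.997.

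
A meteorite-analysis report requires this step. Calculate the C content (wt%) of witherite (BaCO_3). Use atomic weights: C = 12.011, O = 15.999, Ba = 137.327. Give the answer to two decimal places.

6.09 wt%

Molar mass of BaCO_3: 1*137.327 + 1*12.011 + 3*15.999 = 197.335 g/mol.
Mass of C per formula unit: 1 × 12.011 = 12.011 g.
Weight fraction C = 12.011 / 197.335 = 0.0609.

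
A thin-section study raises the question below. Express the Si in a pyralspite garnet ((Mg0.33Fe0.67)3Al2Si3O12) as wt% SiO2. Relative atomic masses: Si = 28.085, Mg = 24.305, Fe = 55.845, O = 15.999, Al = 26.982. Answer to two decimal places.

M((Mg0.33Fe0.67)3Al2Si3O12) = 466.517 g/mol; M(SiO2) = 60.083 g/mol.
Moles SiO2 per formula unit = 3 Si ÷ 1 = 3.0000.
SiO2 fraction = (3.0000 × 60.083) / 466.517 = 180.249/466.517 = 0.3864.

38.64 wt%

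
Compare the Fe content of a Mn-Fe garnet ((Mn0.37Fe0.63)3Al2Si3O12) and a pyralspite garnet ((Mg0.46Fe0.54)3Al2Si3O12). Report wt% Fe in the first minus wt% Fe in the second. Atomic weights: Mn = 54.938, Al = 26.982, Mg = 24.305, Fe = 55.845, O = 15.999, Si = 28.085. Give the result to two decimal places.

1.33 percentage points

First mineral: 105.547 g Fe in 496.735 g formula = 21.25 wt% Fe.
Second mineral: 90.469 g Fe in 454.217 g formula = 19.92 wt% Fe.
21.25% − 19.92% gives a difference of 1.33 percentage points.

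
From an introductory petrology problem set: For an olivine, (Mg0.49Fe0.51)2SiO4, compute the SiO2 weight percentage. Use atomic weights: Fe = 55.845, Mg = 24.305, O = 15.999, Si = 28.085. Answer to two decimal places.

M((Mg0.49Fe0.51)2SiO4) = 172.862 g/mol; M(SiO2) = 60.083 g/mol.
Moles SiO2 per formula unit = 1 Si ÷ 1 = 1.0000.
SiO2 fraction = (1.0000 × 60.083) / 172.862 = 60.083/172.862 = 0.3476.

34.76 wt%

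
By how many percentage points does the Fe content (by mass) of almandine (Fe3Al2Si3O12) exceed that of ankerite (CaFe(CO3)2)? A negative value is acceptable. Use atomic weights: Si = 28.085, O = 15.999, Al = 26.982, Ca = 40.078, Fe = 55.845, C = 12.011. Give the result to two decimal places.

7.80 percentage points

First mineral: 167.535 g Fe in 497.742 g formula = 33.66 wt% Fe.
Second mineral: 55.845 g Fe in 215.939 g formula = 25.86 wt% Fe.
33.66% − 25.86% gives a difference of 7.80 percentage points.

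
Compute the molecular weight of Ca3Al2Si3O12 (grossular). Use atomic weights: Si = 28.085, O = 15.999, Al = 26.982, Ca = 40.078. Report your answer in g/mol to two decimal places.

The formula mass is the sum 3(40.078) + 2(26.982) + 3(28.085) + 12(15.999).

450.44 g/mol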